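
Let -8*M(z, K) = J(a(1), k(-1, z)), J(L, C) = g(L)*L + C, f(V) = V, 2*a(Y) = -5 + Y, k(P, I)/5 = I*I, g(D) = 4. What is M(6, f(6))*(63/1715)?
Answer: -387/490 ≈ -0.78980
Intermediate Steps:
k(P, I) = 5*I² (k(P, I) = 5*(I*I) = 5*I²)
a(Y) = -5/2 + Y/2 (a(Y) = (-5 + Y)/2 = -5/2 + Y/2)
J(L, C) = C + 4*L (J(L, C) = 4*L + C = C + 4*L)
M(z, K) = 1 - 5*z²/8 (M(z, K) = -(5*z² + 4*(-5/2 + (½)*1))/8 = -(5*z² + 4*(-5/2 + ½))/8 = -(5*z² + 4*(-2))/8 = -(5*z² - 8)/8 = -(-8 + 5*z²)/8 = 1 - 5*z²/8)
M(6, f(6))*(63/1715) = (1 - 5/8*6²)*(63/1715) = (1 - 5/8*36)*(63*(1/1715)) = (1 - 45/2)*(9/245) = -43/2*9/245 = -387/490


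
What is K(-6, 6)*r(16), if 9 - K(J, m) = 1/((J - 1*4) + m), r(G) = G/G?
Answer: 37/4 ≈ 9.2500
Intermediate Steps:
r(G) = 1
K(J, m) = 9 - 1/(-4 + J + m) (K(J, m) = 9 - 1/((J - 1*4) + m) = 9 - 1/((J - 4) + m) = 9 - 1/((-4 + J) + m) = 9 - 1/(-4 + J + m))
K(-6, 6)*r(16) = ((-37 + 9*(-6) + 9*6)/(-4 - 6 + 6))*1 = ((-37 - 54 + 54)/(-4))*1 = -¼*(-37)*1 = (37/4)*1 = 37/4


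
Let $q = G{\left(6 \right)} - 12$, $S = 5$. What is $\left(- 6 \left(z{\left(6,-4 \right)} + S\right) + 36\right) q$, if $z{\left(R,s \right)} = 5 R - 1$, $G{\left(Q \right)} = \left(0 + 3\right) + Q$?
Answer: $504$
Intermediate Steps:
$G{\left(Q \right)} = 3 + Q$
$z{\left(R,s \right)} = -1 + 5 R$
$q = -3$ ($q = \left(3 + 6\right) - 12 = 9 - 12 = -3$)
$\left(- 6 \left(z{\left(6,-4 \right)} + S\right) + 36\right) q = \left(- 6 \left(\left(-1 + 5 \cdot 6\right) + 5\right) + 36\right) \left(-3\right) = \left(- 6 \left(\left(-1 + 30\right) + 5\right) + 36\right) \left(-3\right) = \left(- 6 \left(29 + 5\right) + 36\right) \left(-3\right) = \left(\left(-6\right) 34 + 36\right) \left(-3\right) = \left(-204 + 36\right) \left(-3\right) = \left(-168\right) \left(-3\right) = 504$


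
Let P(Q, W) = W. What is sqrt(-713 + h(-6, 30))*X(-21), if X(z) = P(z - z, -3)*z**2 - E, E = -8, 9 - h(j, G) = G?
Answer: -1315*I*sqrt(734) ≈ -35627.0*I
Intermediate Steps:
h(j, G) = 9 - G
X(z) = 8 - 3*z**2 (X(z) = -3*z**2 - 1*(-8) = -3*z**2 + 8 = 8 - 3*z**2)
sqrt(-713 + h(-6, 30))*X(-21) = sqrt(-713 + (9 - 1*30))*(8 - 3*(-21)**2) = sqrt(-713 + (9 - 30))*(8 - 3*441) = sqrt(-713 - 21)*(8 - 1323) = sqrt(-734)*(-1315) = (I*sqrt(734))*(-1315) = -1315*I*sqrt(734)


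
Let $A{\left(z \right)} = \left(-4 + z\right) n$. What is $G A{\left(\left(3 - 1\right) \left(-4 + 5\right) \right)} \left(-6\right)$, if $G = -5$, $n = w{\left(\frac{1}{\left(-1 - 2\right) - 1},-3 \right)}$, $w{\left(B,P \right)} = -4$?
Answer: $240$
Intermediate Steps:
$n = -4$
$A{\left(z \right)} = 16 - 4 z$ ($A{\left(z \right)} = \left(-4 + z\right) \left(-4\right) = 16 - 4 z$)
$G A{\left(\left(3 - 1\right) \left(-4 + 5\right) \right)} \left(-6\right) = - 5 \left(16 - 4 \left(3 - 1\right) \left(-4 + 5\right)\right) \left(-6\right) = - 5 \left(16 - 4 \cdot 2 \cdot 1\right) \left(-6\right) = - 5 \left(16 - 8\right) \left(-6\right) = \left(-5\right) 8 \left(-6\right) = \left(-40\right) \left(-6\right) = 240$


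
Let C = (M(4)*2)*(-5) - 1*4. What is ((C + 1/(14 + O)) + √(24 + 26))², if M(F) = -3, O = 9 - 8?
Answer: 164131/225 + 782*√2/3 ≈ 1098.1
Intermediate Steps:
O = 1
C = 26 (C = -3*2*(-5) - 1*4 = -6*(-5) - 4 = 30 - 4 = 26)
((C + 1/(14 + O)) + √(24 + 26))² = ((26 + 1/(14 + 1)) + √(24 + 26))² = ((26 + 1/15) + √50)² = ((26 + 1/15) + 5*√2)² = (391/15 + 5*√2)²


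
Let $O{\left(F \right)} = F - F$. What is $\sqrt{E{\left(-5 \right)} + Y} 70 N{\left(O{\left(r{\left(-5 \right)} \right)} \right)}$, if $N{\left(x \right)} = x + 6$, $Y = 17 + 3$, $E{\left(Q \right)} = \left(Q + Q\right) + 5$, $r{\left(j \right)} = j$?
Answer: $420 \sqrt{15} \approx 1626.7$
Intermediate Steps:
$O{\left(F \right)} = 0$
$E{\left(Q \right)} = 5 + 2 Q$ ($E{\left(Q \right)} = 2 Q + 5 = 5 + 2 Q$)
$Y = 20$
$N{\left(x \right)} = 6 + x$
$\sqrt{E{\left(-5 \right)} + Y} 70 N{\left(O{\left(r{\left(-5 \right)} \right)} \right)} = \sqrt{\left(5 + 2 \left(-5\right)\right) + 20} \cdot 70 \left(6 + 0\right) = \sqrt{\left(5 - 10\right) + 20} \cdot 70 \cdot 6 = \sqrt{-5 + 20} \cdot 70 \cdot 6 = \sqrt{15} \cdot 70 \cdot 6 = 70 \sqrt{15} \cdot 6 = 420 \sqrt{15}$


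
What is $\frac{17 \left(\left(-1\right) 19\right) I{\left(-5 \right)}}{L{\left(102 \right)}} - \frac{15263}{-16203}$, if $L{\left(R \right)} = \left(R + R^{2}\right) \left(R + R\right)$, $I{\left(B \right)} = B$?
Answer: $\frac{641925407}{680914872} \approx 0.94274$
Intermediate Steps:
$L{\left(R \right)} = 2 R \left(R + R^{2}\right)$ ($L{\left(R \right)} = \left(R + R^{2}\right) 2 R = 2 R \left(R + R^{2}\right)$)
$\frac{17 \left(\left(-1\right) 19\right) I{\left(-5 \right)}}{L{\left(102 \right)}} - \frac{15263}{-16203} = \frac{17 \left(\left(-1\right) 19\right) \left(-5\right)}{2 \cdot 102^{2} \left(1 + 102\right)} - \frac{15263}{-16203} = \frac{17 \left(-19\right) \left(-5\right)}{2 \cdot 10404 \cdot 103} - - \frac{15263}{16203} = \frac{\left(-323\right) \left(-5\right)}{2143224} + \frac{15263}{16203} = 1615 \cdot \frac{1}{2143224} + \frac{15263}{16203} = \frac{95}{126072} + \frac{15263}{16203} = \frac{641925407}{680914872}$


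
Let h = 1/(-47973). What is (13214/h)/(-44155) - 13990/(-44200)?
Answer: 560393410817/39033020 ≈ 14357.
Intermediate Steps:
h = -1/47973 ≈ -2.0845e-5
(13214/h)/(-44155) - 13990/(-44200) = (13214/(-1/47973))/(-44155) - 13990/(-44200) = (13214*(-47973))*(-1/44155) - 13990*(-1/44200) = -633915222*(-1/44155) + 1399/4420 = 633915222/44155 + 1399/4420 = 560393410817/39033020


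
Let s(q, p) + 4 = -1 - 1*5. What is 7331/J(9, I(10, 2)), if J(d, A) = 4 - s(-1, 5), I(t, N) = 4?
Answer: 7331/14 ≈ 523.64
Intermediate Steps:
s(q, p) = -10 (s(q, p) = -4 + (-1 - 1*5) = -4 + (-1 - 5) = -4 - 6 = -10)
J(d, A) = 14 (J(d, A) = 4 - 1*(-10) = 4 + 10 = 14)
7331/J(9, I(10, 2)) = 7331/14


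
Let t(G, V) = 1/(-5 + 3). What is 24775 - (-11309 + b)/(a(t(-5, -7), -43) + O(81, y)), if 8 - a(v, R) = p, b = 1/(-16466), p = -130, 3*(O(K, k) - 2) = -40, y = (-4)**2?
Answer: 31115559797/1251416 ≈ 24864.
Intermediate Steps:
y = 16
O(K, k) = -34/3 (O(K, k) = 2 + (1/3)*(-40) = 2 - 40/3 = -34/3)
t(G, V) = -1/2 (t(G, V) = 1/(-2) = -1/2)
b = -1/16466 ≈ -6.0731e-5
a(v, R) = 138 (a(v, R) = 8 - 1*(-130) = 8 + 130 = 138)
24775 - (-11309 + b)/(a(t(-5, -7), -43) + O(81, y)) = 24775 - (-11309 - 1/16466)/(138 - 34/3) = 24775 - (-186213995)/(16466*380/3) = 24775 - (-186213995)*3/(16466*380) = 24775 - 1*(-111728397/1251416) = 24775 + 111728397/1251416 = 31115559797/1251416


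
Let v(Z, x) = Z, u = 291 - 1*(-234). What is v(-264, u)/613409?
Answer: -264/613409 ≈ -0.00043038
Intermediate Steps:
u = 525 (u = 291 + 234 = 525)
v(-264, u)/613409 = -264/613409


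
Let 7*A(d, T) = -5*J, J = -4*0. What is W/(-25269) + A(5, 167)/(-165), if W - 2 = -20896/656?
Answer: 408/345343 ≈ 0.0011814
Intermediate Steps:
J = 0
A(d, T) = 0 (A(d, T) = (-5*0)/7 = (1/7)*0 = 0)
W = -1224/41 (W = 2 - 20896/656 = 2 - 32*653/656 = 2 - 1306/41 = -1224/41 ≈ -29.854)
W/(-25269) + A(5, 167)/(-165) = -1224/41/(-25269) + 0/(-165) = -1224/41*(-1/25269) + 0*(-1/165) = 408/345343 + 0 = 408/345343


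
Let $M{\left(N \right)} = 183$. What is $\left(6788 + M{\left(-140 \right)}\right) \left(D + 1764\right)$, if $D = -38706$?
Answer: $-257522682$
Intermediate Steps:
$\left(6788 + M{\left(-140 \right)}\right) \left(D + 1764\right) = \left(6788 + 183\right) \left(-38706 + 1764\right) = 6971 \left(-36942\right) = -257522682$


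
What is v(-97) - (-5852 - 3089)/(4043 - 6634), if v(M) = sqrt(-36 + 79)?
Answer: -8941/2591 + sqrt(43) ≈ 3.1066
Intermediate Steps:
v(M) = sqrt(43)
v(-97) - (-5852 - 3089)/(4043 - 6634) = sqrt(43) - (-5852 - 3089)/(4043 - 6634) = sqrt(43) - (-8941)/(-2591) = sqrt(43) - (-8941)*(-1)/2591 = sqrt(43) - 1*8941/2591 = sqrt(43) - 8941/2591 = -8941/2591 + sqrt(43)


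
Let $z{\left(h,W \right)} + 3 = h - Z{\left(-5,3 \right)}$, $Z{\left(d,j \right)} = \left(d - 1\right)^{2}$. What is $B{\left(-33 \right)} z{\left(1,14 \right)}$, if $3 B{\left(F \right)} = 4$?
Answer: $- \frac{152}{3} \approx -50.667$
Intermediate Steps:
$Z{\left(d,j \right)} = \left(-1 + d\right)^{2}$
$B{\left(F \right)} = \frac{4}{3}$ ($B{\left(F \right)} = \frac{1}{3} \cdot 4 = \frac{4}{3}$)
$z{\left(h,W \right)} = -39 + h$ ($z{\left(h,W \right)} = -3 + \left(h - \left(-1 - 5\right)^{2}\right) = -3 + \left(h - \left(-6\right)^{2}\right) = -3 + \left(h - 36\right) = -3 + \left(-36 + h\right) = -39 + h$)
$B{\left(-33 \right)} z{\left(1,14 \right)} = \frac{4 \left(-39 + 1\right)}{3} = \frac{4}{3} \left(-38\right) = - \frac{152}{3}$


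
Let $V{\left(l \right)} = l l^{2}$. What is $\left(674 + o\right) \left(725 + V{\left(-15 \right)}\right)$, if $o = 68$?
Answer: $-1966300$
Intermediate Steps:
$V{\left(l \right)} = l^{3}$
$\left(674 + o\right) \left(725 + V{\left(-15 \right)}\right) = \left(674 + 68\right) \left(725 + \left(-15\right)^{3}\right) = 742 \left(725 - 3375\right) = 742 \left(-2650\right) = -1966300$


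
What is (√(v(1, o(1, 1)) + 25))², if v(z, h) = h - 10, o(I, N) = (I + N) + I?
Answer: 18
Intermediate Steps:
o(I, N) = N + 2*I
v(z, h) = -10 + h
(√(v(1, o(1, 1)) + 25))² = (√((-10 + (1 + 2*1)) + 25))² = (√((-10 + (1 + 2)) + 25))² = (√((-10 + 3) + 25))² = (√(-7 + 25))² = (√18)² = (3*√2)² = 18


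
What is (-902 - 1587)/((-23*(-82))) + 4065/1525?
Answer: 774173/575230 ≈ 1.3458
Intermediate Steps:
(-902 - 1587)/((-23*(-82))) + 4065/1525 = -2489/1886 + 4065*(1/1525) = -2489*1/1886 + 813/305 = -2489/1886 + 813/305 = 774173/575230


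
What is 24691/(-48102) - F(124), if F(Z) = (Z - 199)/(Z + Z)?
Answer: -1257859/5964648 ≈ -0.21089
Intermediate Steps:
F(Z) = (-199 + Z)/(2*Z) (F(Z) = (-199 + Z)/((2*Z)) = (-199 + Z)*(1/(2*Z)) = (-199 + Z)/(2*Z))
24691/(-48102) - F(124) = 24691/(-48102) - (-199 + 124)/(2*124) = 24691*(-1/48102) - (-75)/(2*124) = -24691/48102 - 1*(-75/248) = -24691/48102 + 75/248 = -1257859/5964648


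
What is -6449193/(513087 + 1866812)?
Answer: -6449193/2379899 ≈ -2.7099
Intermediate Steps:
-6449193/(513087 + 1866812) = -6449193/2379899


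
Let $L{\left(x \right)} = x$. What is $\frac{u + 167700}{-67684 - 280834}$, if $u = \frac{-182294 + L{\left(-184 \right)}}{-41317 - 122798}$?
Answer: $- \frac{4587044663}{9532838595} \approx -0.48118$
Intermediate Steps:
$u = \frac{60826}{54705}$ ($u = \frac{-182294 - 184}{-41317 - 122798} = - \frac{182478}{-164115} = \left(-182478\right) \left(- \frac{1}{164115}\right) = \frac{60826}{54705} \approx 1.1119$)
$\frac{u + 167700}{-67684 - 280834} = \frac{\frac{60826}{54705} + 167700}{-67684 - 280834} = \frac{9174089326}{54705 \left(-348518\right)} = \frac{9174089326}{54705} \left(- \frac{1}{348518}\right) = - \frac{4587044663}{9532838595}$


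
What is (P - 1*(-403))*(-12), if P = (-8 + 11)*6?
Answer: -5052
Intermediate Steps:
P = 18 (P = 3*6 = 18)
(P - 1*(-403))*(-12) = (18 - 1*(-403))*(-12) = (18 + 403)*(-12) = 421*(-12) = -5052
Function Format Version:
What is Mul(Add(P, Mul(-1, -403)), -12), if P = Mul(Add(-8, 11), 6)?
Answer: -5052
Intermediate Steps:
P = 18 (P = Mul(3, 6) = 18)
Mul(Add(P, Mul(-1, -403)), -12) = Mul(Add(18, Mul(-1, -403)), -12) = Mul(Add(18, 403), -12) = Mul(421, -12) = -5052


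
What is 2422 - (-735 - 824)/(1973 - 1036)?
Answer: 2270973/937 ≈ 2423.7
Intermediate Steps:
2422 - (-735 - 824)/(1973 - 1036) = 2422 - (-1559)/937 = 2422 - 1*(-1559/937) = 2422 + 1559/937 = 2270973/937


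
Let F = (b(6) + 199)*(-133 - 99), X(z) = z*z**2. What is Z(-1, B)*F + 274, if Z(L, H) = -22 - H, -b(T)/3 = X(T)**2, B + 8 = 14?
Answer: -907939150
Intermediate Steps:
B = 6 (B = -8 + 14 = 6)
X(z) = z**3
b(T) = -3*T**6
F = 32426408 (F = (-3*6**6 + 199)*(-133 - 99) = (-3*46656 + 199)*(-232) = (-139968 + 199)*(-232) = -139769*(-232) = 32426408)
Z(-1, B)*F + 274 = (-22 - 1*6)*32426408 + 274 = (-22 - 6)*32426408 + 274 = -28*32426408 + 274 = -907939424 + 274 = -907939150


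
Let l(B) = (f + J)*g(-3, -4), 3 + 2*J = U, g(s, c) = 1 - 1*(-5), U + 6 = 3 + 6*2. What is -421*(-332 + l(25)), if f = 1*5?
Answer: 119564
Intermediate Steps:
f = 5
U = 9 (U = -6 + (3 + 6*2) = -6 + (3 + 12) = -6 + 15 = 9)
g(s, c) = 6 (g(s, c) = 1 + 5 = 6)
J = 3 (J = -3/2 + (½)*9 = -3/2 + 9/2 = 3)
l(B) = 48 (l(B) = (5 + 3)*6 = 8*6 = 48)
-421*(-332 + l(25)) = -421*(-332 + 48) = -421*(-284) = 119564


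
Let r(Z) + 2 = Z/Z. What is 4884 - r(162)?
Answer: 4885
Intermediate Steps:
r(Z) = -1 (r(Z) = -2 + Z/Z = -2 + 1 = -1)
4884 - r(162) = 4884 - 1*(-1) = 4884 + 1 = 4885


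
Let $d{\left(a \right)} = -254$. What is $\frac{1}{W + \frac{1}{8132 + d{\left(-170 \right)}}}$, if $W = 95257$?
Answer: $\frac{7878}{750434647} \approx 1.0498 \cdot 10^{-5}$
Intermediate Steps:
$\frac{1}{W + \frac{1}{8132 + d{\left(-170 \right)}}} = \frac{1}{95257 + \frac{1}{8132 - 254}} = \frac{1}{95257 + \frac{1}{7878}} = \frac{1}{\frac{750434647}{7878}} = \frac{7878}{750434647}$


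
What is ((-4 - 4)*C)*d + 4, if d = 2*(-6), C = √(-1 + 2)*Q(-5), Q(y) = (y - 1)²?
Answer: 3460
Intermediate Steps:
Q(y) = (-1 + y)²
C = 36 (C = √(-1 + 2)*(-1 - 5)² = √1*(-6)² = 1*36 = 36)
d = -12
((-4 - 4)*C)*d + 4 = ((-4 - 4)*36)*(-12) + 4 = -8*36*(-12) + 4 = -288*(-12) + 4 = 3456 + 4 = 3460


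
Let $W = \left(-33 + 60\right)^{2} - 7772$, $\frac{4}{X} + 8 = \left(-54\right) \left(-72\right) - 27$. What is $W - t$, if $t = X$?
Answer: $- \frac{27136683}{3853} \approx -7043.0$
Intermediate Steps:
$X = \frac{4}{3853}$ ($X = \frac{4}{-8 - -3861} = \frac{4}{-8 + \left(3888 - 27\right)} = \frac{4}{-8 + 3861} = \frac{4}{3853} \approx 0.0010382$)
$t = \frac{4}{3853} \approx 0.0010382$
$W = -7043$ ($W = 27^{2} - 7772 = 729 - 7772 = -7043$)
$W - t = -7043 - \frac{4}{3853} = - \frac{27136683}{3853}$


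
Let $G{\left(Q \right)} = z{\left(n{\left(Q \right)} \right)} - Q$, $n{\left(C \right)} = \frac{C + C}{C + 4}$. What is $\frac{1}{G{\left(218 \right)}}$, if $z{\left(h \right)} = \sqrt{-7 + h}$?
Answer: $- \frac{24198}{5275723} - \frac{i \sqrt{62049}}{5275723} \approx -0.0045867 - 4.7216 \cdot 10^{-5} i$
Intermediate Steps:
$n{\left(C \right)} = \frac{2 C}{4 + C}$
$G{\left(Q \right)} = \sqrt{-7 + \frac{2 Q}{4 + Q}} - Q$
$\frac{1}{G{\left(218 \right)}} = \frac{1}{\sqrt{- \frac{28 + 5 \cdot 218}{4 + 218}} - 218} = \frac{1}{\sqrt{- \frac{28 + 1090}{222}} - 218} = \frac{1}{\sqrt{\left(-1\right) \frac{1}{222} \cdot 1118} - 218} = \frac{1}{\sqrt{- \frac{559}{111}} - 218} = \frac{1}{\frac{i \sqrt{62049}}{111} - 218} = \frac{1}{-218 + \frac{i \sqrt{62049}}{111}}$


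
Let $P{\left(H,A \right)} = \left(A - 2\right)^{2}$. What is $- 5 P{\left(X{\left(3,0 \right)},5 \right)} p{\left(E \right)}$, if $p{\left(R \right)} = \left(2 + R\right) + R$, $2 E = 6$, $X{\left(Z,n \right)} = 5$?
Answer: $-360$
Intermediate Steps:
$E = 3$ ($E = \frac{1}{2} \cdot 6 = 3$)
$P{\left(H,A \right)} = \left(-2 + A\right)^{2}$
$p{\left(R \right)} = 2 + 2 R$
$- 5 P{\left(X{\left(3,0 \right)},5 \right)} p{\left(E \right)} = - 5 \left(-2 + 5\right)^{2} \left(2 + 2 \cdot 3\right) = - 5 \cdot 3^{2} \left(2 + 6\right) = \left(-5\right) 9 \cdot 8 = \left(-45\right) 8 = -360$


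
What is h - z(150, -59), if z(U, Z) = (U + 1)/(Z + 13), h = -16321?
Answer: -750615/46 ≈ -16318.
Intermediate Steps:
z(U, Z) = (1 + U)/(13 + Z)
h - z(150, -59) = -16321 - (1 + 150)/(13 - 59) = -16321 - 151/(-46) = -16321 - (-1)*151/46 = -16321 - 1*(-151/46) = -16321 + 151/46 = -750615/46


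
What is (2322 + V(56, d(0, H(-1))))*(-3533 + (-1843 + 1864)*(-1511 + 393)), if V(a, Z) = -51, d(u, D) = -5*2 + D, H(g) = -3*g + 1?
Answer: -61341981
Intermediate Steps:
H(g) = 1 - 3*g
d(u, D) = -10 + D
(2322 + V(56, d(0, H(-1))))*(-3533 + (-1843 + 1864)*(-1511 + 393)) = (2322 - 51)*(-3533 + (-1843 + 1864)*(-1511 + 393)) = 2271*(-3533 + 21*(-1118)) = 2271*(-3533 - 23478) = 2271*(-27011) = -61341981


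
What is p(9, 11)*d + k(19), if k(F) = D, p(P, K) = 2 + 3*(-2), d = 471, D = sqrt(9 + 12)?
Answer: -1884 + sqrt(21) ≈ -1879.4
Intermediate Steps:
D = sqrt(21) ≈ 4.5826
p(P, K) = -4 (p(P, K) = 2 - 6 = -4)
k(F) = sqrt(21)
p(9, 11)*d + k(19) = -4*471 + sqrt(21) = -1884 + sqrt(21)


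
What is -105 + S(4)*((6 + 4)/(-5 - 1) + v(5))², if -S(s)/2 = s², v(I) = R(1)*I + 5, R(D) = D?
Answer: -20945/9 ≈ -2327.2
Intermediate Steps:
v(I) = 5 + I (v(I) = 1*I + 5 = I + 5 = 5 + I)
S(s) = -2*s²
-105 + S(4)*((6 + 4)/(-5 - 1) + v(5))² = -105 + (-2*4²)*((6 + 4)/(-5 - 1) + (5 + 5))² = -105 + (-2*16)*(10/(-6) + 10)² = -105 - 32*(10*(-⅙) + 10)² = -105 - 32*(-5/3 + 10)² = -105 - 32*(25/3)² = -105 - 32*625/9 = -105 - 20000/9 = -20945/9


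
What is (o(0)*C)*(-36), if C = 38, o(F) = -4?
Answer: 5472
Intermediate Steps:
(o(0)*C)*(-36) = -4*38*(-36) = -152*(-36) = 5472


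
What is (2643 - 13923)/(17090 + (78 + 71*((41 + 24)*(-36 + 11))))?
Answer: 11280/98207 ≈ 0.11486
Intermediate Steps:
(2643 - 13923)/(17090 + (78 + 71*((41 + 24)*(-36 + 11)))) = -11280/(17090 + (78 + 71*(65*(-25)))) = -11280/(17090 + (78 + 71*(-1625))) = -11280/(17090 + (78 - 115375)) = -11280/(17090 - 115297) = -11280/(-98207) = -11280*(-1/98207) = 11280/98207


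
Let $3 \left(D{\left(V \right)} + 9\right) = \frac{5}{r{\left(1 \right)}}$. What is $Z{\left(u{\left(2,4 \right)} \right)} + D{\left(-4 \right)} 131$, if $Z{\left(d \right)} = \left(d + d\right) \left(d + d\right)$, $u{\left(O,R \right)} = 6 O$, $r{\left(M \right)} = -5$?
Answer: $- \frac{1940}{3} \approx -646.67$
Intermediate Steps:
$D{\left(V \right)} = - \frac{28}{3}$ ($D{\left(V \right)} = -9 + \frac{5 \frac{1}{-5}}{3} = -9 + \frac{5 \left(- \frac{1}{5}\right)}{3} = -9 + \frac{1}{3} \left(-1\right) = -9 - \frac{1}{3} = - \frac{28}{3}$)
$Z{\left(d \right)} = 4 d^{2}$ ($Z{\left(d \right)} = 2 d 2 d = 4 d^{2}$)
$Z{\left(u{\left(2,4 \right)} \right)} + D{\left(-4 \right)} 131 = 4 \left(6 \cdot 2\right)^{2} - \frac{3668}{3} = 4 \cdot 12^{2} - \frac{3668}{3} = 4 \cdot 144 - \frac{3668}{3} = 576 - \frac{3668}{3} = - \frac{1940}{3}$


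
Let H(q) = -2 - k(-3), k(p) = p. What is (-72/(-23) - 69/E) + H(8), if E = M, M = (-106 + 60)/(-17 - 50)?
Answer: -4433/46 ≈ -96.370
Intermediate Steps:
M = 46/67 (M = -46/(-67) = -46*(-1/67) = 46/67 ≈ 0.68657)
E = 46/67 ≈ 0.68657
H(q) = 1 (H(q) = -2 - 1*(-3) = -2 + 3 = 1)
(-72/(-23) - 69/E) + H(8) = (-72/(-23) - 69/46/67) + 1 = (-72*(-1/23) - 69*67/46) + 1 = (72/23 - 201/2) + 1 = -4479/46 + 1 = -4433/46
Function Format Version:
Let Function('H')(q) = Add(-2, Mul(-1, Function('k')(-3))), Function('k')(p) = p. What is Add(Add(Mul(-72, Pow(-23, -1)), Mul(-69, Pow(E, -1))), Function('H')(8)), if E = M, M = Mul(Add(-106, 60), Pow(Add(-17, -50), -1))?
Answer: Rational(-4433, 46) ≈ -96.370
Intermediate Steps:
M = Rational(46, 67) (M = Mul(-46, Pow(-67, -1)) = Mul(-46, Rational(-1, 67)) = Rational(46, 67) ≈ 0.68657)
E = Rational(46, 67) ≈ 0.68657
Function('H')(q) = 1 (Function('H')(q) = Add(-2, Mul(-1, -3)) = Add(-2, 3) = 1)
Add(Add(Mul(-72, Pow(-23, -1)), Mul(-69, Pow(E, -1))), Function('H')(8)) = Add(Add(Mul(-72, Pow(-23, -1)), Mul(-69, Pow(Rational(46, 67), -1))), 1) = Add(Add(Mul(-72, Rational(-1, 23)), Mul(-69, Rational(67, 46))), 1) = Add(Add(Rational(72, 23), Rational(-201, 2)), 1) = Add(Rational(-4479, 46), 1) = Rational(-4433, 46)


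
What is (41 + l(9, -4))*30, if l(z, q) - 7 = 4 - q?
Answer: 1680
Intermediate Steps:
l(z, q) = 11 - q (l(z, q) = 7 + (4 - q) = 11 - q)
(41 + l(9, -4))*30 = (41 + (11 - 1*(-4)))*30 = (41 + (11 + 4))*30 = (41 + 15)*30 = 56*30 = 1680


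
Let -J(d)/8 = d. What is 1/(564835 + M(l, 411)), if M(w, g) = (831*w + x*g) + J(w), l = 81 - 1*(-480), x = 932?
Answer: 1/1409590 ≈ 7.0943e-7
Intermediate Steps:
J(d) = -8*d
l = 561 (l = 81 + 480 = 561)
M(w, g) = 823*w + 932*g (M(w, g) = (831*w + 932*g) - 8*w = 823*w + 932*g)
1/(564835 + M(l, 411)) = 1/(564835 + (823*561 + 932*411)) = 1/(564835 + (461703 + 383052)) = 1/(564835 + 844755) = 1/1409590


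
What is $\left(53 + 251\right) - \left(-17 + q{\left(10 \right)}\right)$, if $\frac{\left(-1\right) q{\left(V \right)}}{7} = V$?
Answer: $391$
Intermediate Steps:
$q{\left(V \right)} = - 7 V$
$\left(53 + 251\right) - \left(-17 + q{\left(10 \right)}\right) = \left(53 + 251\right) - \left(-17 - 70\right) = 304 + \left(17 - -70\right) = 304 + \left(17 + 70\right) = 304 + 87 = 391$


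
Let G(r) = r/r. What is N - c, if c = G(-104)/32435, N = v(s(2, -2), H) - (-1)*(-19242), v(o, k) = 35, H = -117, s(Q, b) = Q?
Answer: -622979046/32435 ≈ -19207.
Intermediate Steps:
G(r) = 1
N = -19207 (N = 35 - (-1)*(-19242) = 35 - 1*19242 = 35 - 19242 = -19207)
c = 1/32435 ≈ 3.0831e-5
N - c = -19207 - 1*1/32435 = -19207 - 1/32435 = -622979046/32435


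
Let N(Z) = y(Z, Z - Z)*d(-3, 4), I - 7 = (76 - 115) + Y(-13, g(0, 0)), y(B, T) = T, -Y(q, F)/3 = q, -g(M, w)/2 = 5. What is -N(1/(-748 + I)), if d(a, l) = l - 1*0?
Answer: 0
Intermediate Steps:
g(M, w) = -10 (g(M, w) = -2*5 = -10)
Y(q, F) = -3*q
I = 7 (I = 7 + ((76 - 115) - 3*(-13)) = 7 + (-39 + 39) = 7 + 0 = 7)
d(a, l) = l (d(a, l) = l + 0 = l)
N(Z) = 0 (N(Z) = (Z - Z)*4 = 0*4 = 0)
-N(1/(-748 + I)) = -1*0 = 0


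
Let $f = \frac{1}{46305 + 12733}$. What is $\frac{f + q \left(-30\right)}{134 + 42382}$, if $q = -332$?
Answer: $\frac{588018481}{2510059608} \approx 0.23426$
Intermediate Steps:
$f = \frac{1}{59038} \approx 1.6938 \cdot 10^{-5}$
$\frac{f + q \left(-30\right)}{134 + 42382} = \frac{\frac{1}{59038} - -9960}{134 + 42382} = \frac{\frac{1}{59038} + 9960}{42516} = \frac{588018481}{59038} \cdot \frac{1}{42516} = \frac{588018481}{2510059608}$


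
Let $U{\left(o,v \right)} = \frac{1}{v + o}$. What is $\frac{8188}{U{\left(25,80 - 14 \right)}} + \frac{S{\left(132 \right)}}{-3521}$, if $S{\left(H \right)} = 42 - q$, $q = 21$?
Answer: $\frac{374789321}{503} \approx 7.4511 \cdot 10^{5}$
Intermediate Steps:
$S{\left(H \right)} = 21$ ($S{\left(H \right)} = 42 - 21 = 21$)
$U{\left(o,v \right)} = \frac{1}{o + v}$
$\frac{8188}{U{\left(25,80 - 14 \right)}} + \frac{S{\left(132 \right)}}{-3521} = \frac{8188}{\frac{1}{25 + \left(80 - 14\right)}} + \frac{21}{-3521} = \frac{8188}{\frac{1}{25 + 66}} + 21 \left(- \frac{1}{3521}\right) = \frac{8188}{\frac{1}{91}} - \frac{3}{503} = 8188 \frac{1}{\frac{1}{91}} - \frac{3}{503} = 8188 \cdot 91 - \frac{3}{503} = 745108 - \frac{3}{503} = \frac{374789321}{503}$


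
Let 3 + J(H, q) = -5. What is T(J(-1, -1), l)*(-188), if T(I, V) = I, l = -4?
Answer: 1504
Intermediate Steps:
J(H, q) = -8 (J(H, q) = -3 - 5 = -8)
T(J(-1, -1), l)*(-188) = -8*(-188) = 1504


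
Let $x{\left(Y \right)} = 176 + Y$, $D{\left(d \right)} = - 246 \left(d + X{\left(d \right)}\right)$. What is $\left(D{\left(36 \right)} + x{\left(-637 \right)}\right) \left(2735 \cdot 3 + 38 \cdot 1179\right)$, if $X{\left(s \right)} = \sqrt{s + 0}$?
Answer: $-572104551$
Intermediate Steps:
$X{\left(s \right)} = \sqrt{s}$
$D{\left(d \right)} = - 246 d - 246 \sqrt{d}$ ($D{\left(d \right)} = - 246 \left(d + \sqrt{d}\right) = - 246 d - 246 \sqrt{d}$)
$\left(D{\left(36 \right)} + x{\left(-637 \right)}\right) \left(2735 \cdot 3 + 38 \cdot 1179\right) = \left(\left(\left(-246\right) 36 - 246 \sqrt{36}\right) + \left(176 - 637\right)\right) \left(2735 \cdot 3 + 38 \cdot 1179\right) = \left(\left(-8856 - 1476\right) - 461\right) \left(8205 + 44802\right) = \left(\left(-8856 - 1476\right) - 461\right) 53007 = \left(-10332 - 461\right) 53007 = \left(-10793\right) 53007 = -572104551$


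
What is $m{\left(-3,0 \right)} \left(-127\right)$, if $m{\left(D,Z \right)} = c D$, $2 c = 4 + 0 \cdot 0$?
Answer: $762$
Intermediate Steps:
$c = 2$ ($c = \frac{4 + 0 \cdot 0}{2} = \frac{4 + 0}{2} = \frac{1}{2} \cdot 4 = 2$)
$m{\left(D,Z \right)} = 2 D$
$m{\left(-3,0 \right)} \left(-127\right) = 2 \left(-3\right) \left(-127\right) = \left(-6\right) \left(-127\right) = 762$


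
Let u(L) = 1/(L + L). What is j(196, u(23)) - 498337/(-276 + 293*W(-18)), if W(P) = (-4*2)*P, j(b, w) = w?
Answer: -1634399/137724 ≈ -11.867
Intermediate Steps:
u(L) = 1/(2*L)
W(P) = -8*P
j(196, u(23)) - 498337/(-276 + 293*W(-18)) = (½)/23 - 498337/(-276 + 293*(-8*(-18))) = (½)*(1/23) - 498337/(-276 + 293*144) = 1/46 - 498337/(-276 + 42192) = 1/46 - 498337/41916 = 1/46 - 1*71191/5988 = 1/46 - 71191/5988 = -1634399/137724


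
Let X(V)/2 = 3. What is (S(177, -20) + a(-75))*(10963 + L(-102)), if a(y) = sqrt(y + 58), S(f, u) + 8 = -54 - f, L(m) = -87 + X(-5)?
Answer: -2600798 + 10882*I*sqrt(17) ≈ -2.6008e+6 + 44868.0*I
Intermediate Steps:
X(V) = 6 (X(V) = 2*3 = 6)
L(m) = -81 (L(m) = -87 + 6 = -81)
S(f, u) = -62 - f (S(f, u) = -8 + (-54 - f) = -62 - f)
a(y) = sqrt(58 + y)
(S(177, -20) + a(-75))*(10963 + L(-102)) = ((-62 - 1*177) + sqrt(58 - 75))*(10963 - 81) = ((-62 - 177) + sqrt(-17))*10882 = (-239 + I*sqrt(17))*10882 = -2600798 + 10882*I*sqrt(17)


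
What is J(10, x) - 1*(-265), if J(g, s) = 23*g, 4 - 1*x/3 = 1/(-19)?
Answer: 495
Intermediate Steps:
x = 231/19 (x = 12 - 3/(-19) = 12 - 3*(-1/19) = 12 + 3/19 = 231/19 ≈ 12.158)
J(10, x) - 1*(-265) = 23*10 - 1*(-265) = 230 + 265 = 495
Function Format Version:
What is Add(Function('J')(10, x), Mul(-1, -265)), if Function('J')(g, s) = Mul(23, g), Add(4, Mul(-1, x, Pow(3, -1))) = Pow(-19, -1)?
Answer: 495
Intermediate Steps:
x = Rational(231, 19) (x = Add(12, Mul(-3, Pow(-19, -1))) = Add(12, Mul(-3, Rational(-1, 19))) = Add(12, Rational(3, 19)) = Rational(231, 19) ≈ 12.158)
Add(Function('J')(10, x), Mul(-1, -265)) = Add(Mul(23, 10), Mul(-1, -265)) = Add(230, 265) = 495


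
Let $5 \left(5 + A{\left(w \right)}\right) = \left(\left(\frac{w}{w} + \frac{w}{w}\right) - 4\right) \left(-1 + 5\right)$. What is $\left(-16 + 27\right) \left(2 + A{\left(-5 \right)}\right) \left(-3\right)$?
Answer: $\frac{759}{5} \approx 151.8$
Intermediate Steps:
$A{\left(w \right)} = - \frac{33}{5}$ ($A{\left(w \right)} = -5 + \frac{\left(\left(\frac{w}{w} + \frac{w}{w}\right) - 4\right) \left(-1 + 5\right)}{5} = -5 + \frac{\left(\left(1 + 1\right) - 4\right) 4}{5} = -5 + \frac{\left(2 - 4\right) 4}{5} = -5 + \frac{\left(-2\right) 4}{5} = -5 + \frac{1}{5} \left(-8\right) = -5 - \frac{8}{5} = - \frac{33}{5}$)
$\left(-16 + 27\right) \left(2 + A{\left(-5 \right)}\right) \left(-3\right) = \left(-16 + 27\right) \left(2 - \frac{33}{5}\right) \left(-3\right) = 11 \left(\left(- \frac{23}{5}\right) \left(-3\right)\right) = 11 \cdot \frac{69}{5} = \frac{759}{5}$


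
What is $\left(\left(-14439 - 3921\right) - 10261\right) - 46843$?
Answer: $-75464$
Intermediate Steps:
$\left(\left(-14439 - 3921\right) - 10261\right) - 46843 = \left(-18360 - 10261\right) - 46843 = -28621 - 46843 = -75464$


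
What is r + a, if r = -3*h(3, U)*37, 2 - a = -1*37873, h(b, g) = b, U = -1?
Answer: 37542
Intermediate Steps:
a = 37875 (a = 2 - (-1)*37873 = 2 - 1*(-37873) = 2 + 37873 = 37875)
r = -333 (r = -3*3*37 = -9*37 = -333)
r + a = -333 + 37875 = 37542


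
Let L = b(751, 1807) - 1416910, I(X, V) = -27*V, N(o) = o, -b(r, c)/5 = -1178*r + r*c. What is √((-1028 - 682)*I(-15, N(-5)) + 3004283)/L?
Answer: -√2773433/3778805 ≈ -0.00044071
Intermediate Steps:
b(r, c) = 5890*r - 5*c*r (b(r, c) = -5*(-1178*r + r*c) = -5*(-1178*r + c*r) = 5890*r - 5*c*r)
L = -3778805 (L = 5*751*(1178 - 1*1807) - 1416910 = 5*751*(1178 - 1807) - 1416910 = 5*751*(-629) - 1416910 = -2361895 - 1416910 = -3778805)
√((-1028 - 682)*I(-15, N(-5)) + 3004283)/L = √((-1028 - 682)*(-27*(-5)) + 3004283)/(-3778805) = √(-1710*135 + 3004283)*(-1/3778805) = √(-230850 + 3004283)*(-1/3778805) = √2773433*(-1/3778805) = -√2773433/3778805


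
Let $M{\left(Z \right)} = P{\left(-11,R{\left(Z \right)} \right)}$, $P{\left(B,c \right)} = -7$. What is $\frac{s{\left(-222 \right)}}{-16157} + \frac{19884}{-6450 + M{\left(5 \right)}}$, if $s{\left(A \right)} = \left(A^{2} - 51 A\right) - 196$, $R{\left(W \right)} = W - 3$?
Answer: $- \frac{711333158}{104325749} \approx -6.8184$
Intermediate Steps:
$R{\left(W \right)} = -3 + W$
$M{\left(Z \right)} = -7$
$s{\left(A \right)} = -196 + A^{2} - 51 A$
$\frac{s{\left(-222 \right)}}{-16157} + \frac{19884}{-6450 + M{\left(5 \right)}} = \frac{-196 + \left(-222\right)^{2} - -11322}{-16157} + \frac{19884}{-6450 - 7} = \left(-196 + 49284 + 11322\right) \left(- \frac{1}{16157}\right) + \frac{19884}{-6457} = 60410 \left(- \frac{1}{16157}\right) + 19884 \left(- \frac{1}{6457}\right) = - \frac{60410}{16157} - \frac{19884}{6457} = - \frac{711333158}{104325749}$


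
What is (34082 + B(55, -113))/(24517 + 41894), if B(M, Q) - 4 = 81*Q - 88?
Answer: 24845/66411 ≈ 0.37411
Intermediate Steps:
B(M, Q) = -84 + 81*Q (B(M, Q) = 4 + (81*Q - 88) = 4 + (-88 + 81*Q) = -84 + 81*Q)
(34082 + B(55, -113))/(24517 + 41894) = (34082 + (-84 + 81*(-113)))/(24517 + 41894) = (34082 + (-84 - 9153))/66411 = (34082 - 9237)*(1/66411) = 24845*(1/66411) = 24845/66411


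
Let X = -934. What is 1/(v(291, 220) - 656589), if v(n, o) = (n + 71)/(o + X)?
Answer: -357/234402454 ≈ -1.5230e-6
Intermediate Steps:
v(n, o) = (71 + n)/(-934 + o) (v(n, o) = (n + 71)/(o - 934) = (71 + n)/(-934 + o))
1/(v(291, 220) - 656589) = 1/((71 + 291)/(-934 + 220) - 656589) = 1/(362/(-714) - 656589) = 1/(-1/714*362 - 656589) = 1/(-181/357 - 656589) = 1/(-234402454/357) = -357/234402454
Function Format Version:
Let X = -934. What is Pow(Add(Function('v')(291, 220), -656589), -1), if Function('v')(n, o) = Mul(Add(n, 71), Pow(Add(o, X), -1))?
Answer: Rational(-357, 234402454) ≈ -1.5230e-6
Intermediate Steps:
Function('v')(n, o) = Mul(Pow(Add(-934, o), -1), Add(71, n)) (Function('v')(n, o) = Mul(Add(n, 71), Pow(Add(o, -934), -1)) = Mul(Add(71, n), Pow(Add(-934, o), -1)) = Mul(Pow(Add(-934, o), -1), Add(71, n)))
Pow(Add(Function('v')(291, 220), -656589), -1) = Pow(Add(Mul(Pow(Add(-934, 220), -1), Add(71, 291)), -656589), -1) = Pow(Add(Mul(Pow(-714, -1), 362), -656589), -1) = Pow(Add(Mul(Rational(-1, 714), 362), -656589), -1) = Pow(Add(Rational(-181, 357), -656589), -1) = Pow(Rational(-234402454, 357), -1) = Rational(-357, 234402454)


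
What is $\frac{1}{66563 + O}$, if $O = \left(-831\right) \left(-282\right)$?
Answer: $\frac{1}{300905} \approx 3.3233 \cdot 10^{-6}$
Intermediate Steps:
$O = 234342$
$\frac{1}{66563 + O} = \frac{1}{66563 + 234342} = \frac{1}{300905}$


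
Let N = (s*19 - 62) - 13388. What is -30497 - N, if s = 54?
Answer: -18073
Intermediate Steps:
N = -12424 (N = (54*19 - 62) - 13388 = (1026 - 62) - 13388 = 964 - 13388 = -12424)
-30497 - N = -30497 - 1*(-12424) = -30497 + 12424 = -18073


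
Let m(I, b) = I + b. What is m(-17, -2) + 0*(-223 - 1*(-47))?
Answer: -19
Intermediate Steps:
m(-17, -2) + 0*(-223 - 1*(-47)) = (-17 - 2) + 0*(-223 - 1*(-47)) = -19 + 0*(-223 + 47) = -19 + 0*(-176) = -19 + 0 = -19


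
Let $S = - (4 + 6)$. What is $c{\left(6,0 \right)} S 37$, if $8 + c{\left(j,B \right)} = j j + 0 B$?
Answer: $-10360$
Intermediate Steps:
$c{\left(j,B \right)} = -8 + j^{2}$ ($c{\left(j,B \right)} = -8 + \left(j j + 0 B\right) = -8 + \left(j^{2} + 0\right) = -8 + j^{2}$)
$S = -10$ ($S = \left(-1\right) 10 = -10$)
$c{\left(6,0 \right)} S 37 = \left(-8 + 6^{2}\right) \left(-10\right) 37 = \left(-8 + 36\right) \left(-10\right) 37 = 28 \left(-10\right) 37 = \left(-280\right) 37 = -10360$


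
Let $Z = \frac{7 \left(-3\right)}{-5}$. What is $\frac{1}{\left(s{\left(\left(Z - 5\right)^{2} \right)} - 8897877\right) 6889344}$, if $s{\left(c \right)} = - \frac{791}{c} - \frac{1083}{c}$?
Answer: $- \frac{1}{61320708383088} \approx -1.6308 \cdot 10^{-14}$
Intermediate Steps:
$Z = \frac{21}{5}$ ($Z = \left(-21\right) \left(- \frac{1}{5}\right) = \frac{21}{5} \approx 4.2$)
$s{\left(c \right)} = - \frac{1874}{c}$
$\frac{1}{\left(s{\left(\left(Z - 5\right)^{2} \right)} - 8897877\right) 6889344} = \frac{1}{\left(- \frac{1874}{\left(\frac{21}{5} - 5\right)^{2}} - 8897877\right) 6889344} = \frac{1}{- \frac{1874}{\left(- \frac{4}{5}\right)^{2}} - 8897877} \cdot \frac{1}{6889344} = \frac{1}{- \frac{1874}{\frac{16}{25}} - 8897877} \cdot \frac{1}{6889344} = \frac{1}{\left(-1874\right) \frac{25}{16} - 8897877} \cdot \frac{1}{6889344} = \frac{1}{- \frac{23425}{8} - 8897877} \cdot \frac{1}{6889344} = \frac{1}{- \frac{71206441}{8}} \cdot \frac{1}{6889344} = \left(- \frac{8}{71206441}\right) \frac{1}{6889344} = - \frac{1}{61320708383088}$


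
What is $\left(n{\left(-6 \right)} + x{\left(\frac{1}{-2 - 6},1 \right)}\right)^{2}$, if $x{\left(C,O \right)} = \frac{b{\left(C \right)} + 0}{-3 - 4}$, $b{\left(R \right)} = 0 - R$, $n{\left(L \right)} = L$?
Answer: $\frac{113569}{3136} \approx 36.215$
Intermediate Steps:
$b{\left(R \right)} = - R$
$x{\left(C,O \right)} = \frac{C}{7}$ ($x{\left(C,O \right)} = \frac{- C + 0}{-3 - 4} = \frac{\left(-1\right) C}{-7} = - C \left(- \frac{1}{7}\right) = \frac{C}{7}$)
$\left(n{\left(-6 \right)} + x{\left(\frac{1}{-2 - 6},1 \right)}\right)^{2} = \left(-6 + \frac{1}{7 \left(-2 - 6\right)}\right)^{2} = \left(-6 + \frac{1}{7 \left(-8\right)}\right)^{2} = \left(-6 + \frac{1}{7} \left(- \frac{1}{8}\right)\right)^{2} = \left(-6 - \frac{1}{56}\right)^{2} = \left(- \frac{337}{56}\right)^{2} = \frac{113569}{3136}$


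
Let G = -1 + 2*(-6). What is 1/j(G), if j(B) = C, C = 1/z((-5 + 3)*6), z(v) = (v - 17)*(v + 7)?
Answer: 145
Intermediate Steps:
z(v) = (-17 + v)*(7 + v)
G = -13 (G = -1 - 12 = -13)
C = 1/145 (C = 1/(-119 + ((-5 + 3)*6)² - 10*(-5 + 3)*6) = 1/(-119 + (-2*6)² - (-20)*6) = 1/(-119 + (-12)² - 10*(-12)) = 1/(-119 + 144 + 120) = 1/145 ≈ 0.0068966)
j(B) = 1/145
1/j(G) = 1/(1/145) = 145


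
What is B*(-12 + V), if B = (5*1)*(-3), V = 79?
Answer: -1005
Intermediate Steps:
B = -15 (B = 5*(-3) = -15)
B*(-12 + V) = -15*(-12 + 79) = -15*67 = -1005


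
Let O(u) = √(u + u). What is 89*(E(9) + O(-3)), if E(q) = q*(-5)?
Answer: -4005 + 89*I*√6 ≈ -4005.0 + 218.0*I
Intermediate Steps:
O(u) = √2*√u (O(u) = √(2*u) = √2*√u)
E(q) = -5*q
89*(E(9) + O(-3)) = 89*(-5*9 + √2*√(-3)) = 89*(-45 + √2*(I*√3)) = 89*(-45 + I*√6) = -4005 + 89*I*√6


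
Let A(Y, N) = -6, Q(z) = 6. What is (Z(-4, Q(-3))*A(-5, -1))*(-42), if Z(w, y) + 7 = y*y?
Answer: 7308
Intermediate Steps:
Z(w, y) = -7 + y² (Z(w, y) = -7 + y*y = -7 + y²)
(Z(-4, Q(-3))*A(-5, -1))*(-42) = ((-7 + 6²)*(-6))*(-42) = ((-7 + 36)*(-6))*(-42) = (29*(-6))*(-42) = -174*(-42) = 7308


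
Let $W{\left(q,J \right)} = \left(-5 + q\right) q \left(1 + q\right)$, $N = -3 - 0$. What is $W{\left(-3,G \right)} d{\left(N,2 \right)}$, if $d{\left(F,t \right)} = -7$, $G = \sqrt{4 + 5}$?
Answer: $336$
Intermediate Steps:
$N = -3$ ($N = -3 + 0 = -3$)
$G = 3$ ($G = \sqrt{9} = 3$)
$W{\left(q,J \right)} = q \left(1 + q\right) \left(-5 + q\right)$
$W{\left(-3,G \right)} d{\left(N,2 \right)} = - 3 \left(-5 + \left(-3\right)^{2} - -12\right) \left(-7\right) = - 3 \left(-5 + 9 + 12\right) \left(-7\right) = \left(-3\right) 16 \left(-7\right) = \left(-48\right) \left(-7\right) = 336$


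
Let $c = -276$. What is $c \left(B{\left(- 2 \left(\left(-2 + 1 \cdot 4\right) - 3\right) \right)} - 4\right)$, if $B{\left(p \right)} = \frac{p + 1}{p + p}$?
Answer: $897$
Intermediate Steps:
$B{\left(p \right)} = \frac{1 + p}{2 p}$
$c \left(B{\left(- 2 \left(\left(-2 + 1 \cdot 4\right) - 3\right) \right)} - 4\right) = - 276 \left(\frac{1 - 2 \left(\left(-2 + 1 \cdot 4\right) - 3\right)}{2 \left(- 2 \left(\left(-2 + 1 \cdot 4\right) - 3\right)\right)} - 4\right) = - 276 \left(\frac{1 - 2 \left(\left(-2 + 4\right) - 3\right)}{2 \left(- 2 \left(\left(-2 + 4\right) - 3\right)\right)} - 4\right) = - 276 \left(\frac{1 - 2 \left(2 - 3\right)}{2 \left(- 2 \left(2 - 3\right)\right)} - 4\right) = - 276 \left(\frac{1 - -2}{2 \left(\left(-2\right) \left(-1\right)\right)} - 4\right) = - 276 \left(\frac{1 + 2}{2 \cdot 2} - 4\right) = - 276 \left(\frac{1}{2} \cdot \frac{1}{2} \cdot 3 - 4\right) = - 276 \left(\frac{3}{4} - 4\right) = \left(-276\right) \left(- \frac{13}{4}\right) = 897$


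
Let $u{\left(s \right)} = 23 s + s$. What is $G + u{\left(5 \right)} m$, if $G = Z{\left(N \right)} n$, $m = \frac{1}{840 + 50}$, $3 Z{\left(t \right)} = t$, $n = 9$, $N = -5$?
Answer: $- \frac{1323}{89} \approx -14.865$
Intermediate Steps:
$Z{\left(t \right)} = \frac{t}{3}$
$m = \frac{1}{890} \approx 0.0011236$
$u{\left(s \right)} = 24 s$
$G = -15$ ($G = \frac{1}{3} \left(-5\right) 9 = \left(- \frac{5}{3}\right) 9 = -15$)
$G + u{\left(5 \right)} m = -15 + 24 \cdot 5 \cdot \frac{1}{890} = -15 + 120 \cdot \frac{1}{890} = -15 + \frac{12}{89} = - \frac{1323}{89}$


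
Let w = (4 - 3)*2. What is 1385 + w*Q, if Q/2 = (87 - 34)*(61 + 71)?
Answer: 29369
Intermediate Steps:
Q = 13992 (Q = 2*((87 - 34)*(61 + 71)) = 2*(53*132) = 2*6996 = 13992)
w = 2 (w = 1*2 = 2)
1385 + w*Q = 1385 + 2*13992 = 1385 + 27984 = 29369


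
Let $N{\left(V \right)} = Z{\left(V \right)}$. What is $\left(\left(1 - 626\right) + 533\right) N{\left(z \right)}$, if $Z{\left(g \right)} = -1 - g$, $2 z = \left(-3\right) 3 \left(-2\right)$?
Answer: $920$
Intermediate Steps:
$z = 9$ ($z = \frac{\left(-3\right) 3 \left(-2\right)}{2} = \frac{\left(-9\right) \left(-2\right)}{2} = \frac{1}{2} \cdot 18 = 9$)
$N{\left(V \right)} = -1 - V$
$\left(\left(1 - 626\right) + 533\right) N{\left(z \right)} = \left(\left(1 - 626\right) + 533\right) \left(-1 - 9\right) = \left(-625 + 533\right) \left(-1 - 9\right) = \left(-92\right) \left(-10\right) = 920$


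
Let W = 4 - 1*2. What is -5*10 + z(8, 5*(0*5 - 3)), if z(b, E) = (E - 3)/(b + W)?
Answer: -259/5 ≈ -51.800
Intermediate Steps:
W = 2 (W = 4 - 2 = 2)
z(b, E) = (-3 + E)/(2 + b) (z(b, E) = (E - 3)/(b + 2) = (-3 + E)/(2 + b))
-5*10 + z(8, 5*(0*5 - 3)) = -5*10 + (-3 + 5*(0*5 - 3))/(2 + 8) = -50 + (-3 + 5*(0 - 3))/10 = -50 + (-3 + 5*(-3))/10 = -50 + (-3 - 15)/10 = -50 + (1/10)*(-18) = -50 - 9/5 = -259/5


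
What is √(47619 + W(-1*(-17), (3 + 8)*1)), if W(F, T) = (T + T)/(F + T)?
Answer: √9333478/14 ≈ 218.22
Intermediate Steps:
W(F, T) = 2*T/(F + T) (W(F, T) = (2*T)/(F + T) = 2*T/(F + T))
√(47619 + W(-1*(-17), (3 + 8)*1)) = √(47619 + 2*((3 + 8)*1)/(-1*(-17) + (3 + 8)*1)) = √(47619 + 2*(11*1)/(17 + 11*1)) = √(47619 + 2*11/(17 + 11)) = √(47619 + 2*11/28) = √(47619 + 2*11*(1/28)) = √(47619 + 11/14) = √(666677/14) = √9333478/14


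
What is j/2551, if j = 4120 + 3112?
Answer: 7232/2551 ≈ 2.8350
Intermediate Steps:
j = 7232
j/2551 = 7232/2551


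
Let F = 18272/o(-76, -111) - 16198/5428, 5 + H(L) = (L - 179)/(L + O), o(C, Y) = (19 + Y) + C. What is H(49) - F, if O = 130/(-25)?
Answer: 431774905/4160562 ≈ 103.78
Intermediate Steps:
o(C, Y) = 19 + C + Y
O = -26/5 (O = 130*(-1/25) = -26/5 ≈ -5.2000)
H(L) = -5 + (-179 + L)/(-26/5 + L) (H(L) = -5 + (L - 179)/(L - 26/5) = -5 + (-179 + L)/(-26/5 + L))
F = -6368855/56994 (F = 18272/(19 - 76 - 111) - 16198/5428 = 18272/(-168) - 16198*1/5428 = 18272*(-1/168) - 8099/2714 = -2284/21 - 8099/2714 = -6368855/56994 ≈ -111.75)
H(49) - F = 5*(-153 - 4*49)/(-26 + 5*49) - 1*(-6368855/56994) = 5*(-153 - 196)/(-26 + 245) + 6368855/56994 = 5*(-349)/219 + 6368855/56994 = 5*(1/219)*(-349) + 6368855/56994 = -1745/219 + 6368855/56994 = 431774905/4160562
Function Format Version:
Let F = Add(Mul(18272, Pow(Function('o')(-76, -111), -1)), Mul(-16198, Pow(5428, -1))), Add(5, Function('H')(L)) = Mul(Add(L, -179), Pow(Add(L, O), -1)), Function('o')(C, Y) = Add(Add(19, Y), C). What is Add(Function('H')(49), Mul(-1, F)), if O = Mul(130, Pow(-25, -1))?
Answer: Rational(431774905, 4160562) ≈ 103.78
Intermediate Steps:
Function('o')(C, Y) = Add(19, C, Y)
O = Rational(-26, 5) (O = Mul(130, Rational(-1, 25)) = Rational(-26, 5) ≈ -5.2000)
Function('H')(L) = Add(-5, Mul(Pow(Add(Rational(-26, 5), L), -1), Add(-179, L))) (Function('H')(L) = Add(-5, Mul(Add(L, -179), Pow(Add(L, Rational(-26, 5)), -1))) = Add(-5, Mul(Add(-179, L), Pow(Add(Rational(-26, 5), L), -1))) = Add(-5, Mul(Pow(Add(Rational(-26, 5), L), -1), Add(-179, L))))
F = Rational(-6368855, 56994) (F = Add(Mul(18272, Pow(Add(19, -76, -111), -1)), Mul(-16198, Pow(5428, -1))) = Add(Mul(18272, Pow(-168, -1)), Mul(-16198, Rational(1, 5428))) = Add(Mul(18272, Rational(-1, 168)), Rational(-8099, 2714)) = Add(Rational(-2284, 21), Rational(-8099, 2714)) = Rational(-6368855, 56994) ≈ -111.75)
Add(Function('H')(49), Mul(-1, F)) = Add(Mul(5, Pow(Add(-26, Mul(5, 49)), -1), Add(-153, Mul(-4, 49))), Mul(-1, Rational(-6368855, 56994))) = Add(Mul(5, Pow(Add(-26, 245), -1), Add(-153, -196)), Rational(6368855, 56994)) = Add(Mul(5, Pow(219, -1), -349), Rational(6368855, 56994)) = Add(Mul(5, Rational(1, 219), -349), Rational(6368855, 56994)) = Add(Rational(-1745, 219), Rational(6368855, 56994)) = Rational(431774905, 4160562)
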